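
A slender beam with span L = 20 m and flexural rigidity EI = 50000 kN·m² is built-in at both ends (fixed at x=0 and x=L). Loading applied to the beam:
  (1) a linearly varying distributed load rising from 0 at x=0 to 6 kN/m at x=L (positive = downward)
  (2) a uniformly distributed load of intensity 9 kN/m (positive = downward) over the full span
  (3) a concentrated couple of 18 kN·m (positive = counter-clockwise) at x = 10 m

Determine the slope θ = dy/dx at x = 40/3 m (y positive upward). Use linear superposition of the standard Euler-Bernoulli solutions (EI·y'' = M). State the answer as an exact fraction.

θ(40/3) = 118/10125 rad

Load 1 — triangular load w₀=6 kN/m (0→w₀ over full span):
  θ_1 = -w₀(2x(L-x)(L-2x)(x+2L)+x²(L-x)²)/(120LEI) = -6·(2·(40/3)·(20-(40/3))·(20-2·(40/3))·((40/3)+2·20)+(40/3)²·(20-(40/3))²)/(120·20·50000) = 28/10125 rad
Load 2 — uniform load w=9 kN/m over full span:
  θ_2 = -wx(L-x)(L-2x)/(12EI) = -9·(40/3)·(20-(40/3))·(20-2·(40/3))/(12·50000) = 2/225 rad
Load 3 — applied couple M₀=18 kN·m at a=10 m (b=L-a=10):
  θ_3 = (R_Ax²/2 - M_Ax - M₀(x-a))/EI  [x>a] with R_A=27/20, M_A=9/2 = ((27/20)·(40/3)²/2 - (9/2)·(40/3) - 18·((40/3)-10))/50000 = 0 rad
Superposition: θ = Σ θ_i = 118/10125 rad ≈ 0.011654 rad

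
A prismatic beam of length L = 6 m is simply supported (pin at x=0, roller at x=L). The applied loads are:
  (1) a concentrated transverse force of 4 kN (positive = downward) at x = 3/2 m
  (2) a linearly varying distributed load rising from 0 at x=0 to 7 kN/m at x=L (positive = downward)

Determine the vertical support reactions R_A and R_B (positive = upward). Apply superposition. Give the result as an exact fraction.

Load 1 — point force P=4 kN at a=3/2 m (b=L-a=9/2):
  R_A = Pb/L = 4·(9/2)/6 = 3 kN
  R_B = Pa/L = 4·(3/2)/6 = 1 kN
Load 2 — triangular load w₀=7 kN/m (0→w₀ over full span):
  R_A = w₀L/6 = 7·6/6 = 7 kN
  R_B = w₀L/3 = 7·6/3 = 14 kN
Superposition: R_A = 10 kN, R_B = 15 kN

R_A = 10 kN, R_B = 15 kN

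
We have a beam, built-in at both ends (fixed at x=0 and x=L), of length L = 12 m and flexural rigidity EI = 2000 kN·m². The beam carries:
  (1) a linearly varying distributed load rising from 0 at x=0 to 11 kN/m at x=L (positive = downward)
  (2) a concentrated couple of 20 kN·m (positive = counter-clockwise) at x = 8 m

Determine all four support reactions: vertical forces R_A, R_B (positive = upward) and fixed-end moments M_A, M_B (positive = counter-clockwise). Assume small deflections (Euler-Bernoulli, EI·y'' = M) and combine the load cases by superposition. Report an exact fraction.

R_A = 991/45 kN, M_A = 892/15 kN·m, R_B = 1979/45 kN, M_B = -396/5 kN·m

Load 1 — triangular load w₀=11 kN/m (0→w₀ over full span):
  R_A = 3w₀L/20 = 3·11·12/20 = 99/5 kN
  M_A = w₀L²/30 = 11·12²/30 = 264/5 kN·m
  R_B = 7w₀L/20 = 7·11·12/20 = 231/5 kN
  M_B = -w₀L²/20 = -11·12²/20 = -396/5 kN·m
Load 2 — applied couple M₀=20 kN·m at a=8 m (b=L-a=4):
  R_A = 6M₀ab/L³ = 6·20·8·4/12³ = 20/9 kN
  M_A = M₀b(2a-b)/L² = 20·4·(2·8-4)/12² = 20/3 kN·m
  R_B = -6M₀ab/L³ = -6·20·8·4/12³ = -20/9 kN
  M_B = M₀a(2b-a)/L² = 20·8·(2·4-8)/12² = 0 kN·m
Superposition: R_A = 991/45 kN, M_A = 892/15 kN·m, R_B = 1979/45 kN, M_B = -396/5 kN·m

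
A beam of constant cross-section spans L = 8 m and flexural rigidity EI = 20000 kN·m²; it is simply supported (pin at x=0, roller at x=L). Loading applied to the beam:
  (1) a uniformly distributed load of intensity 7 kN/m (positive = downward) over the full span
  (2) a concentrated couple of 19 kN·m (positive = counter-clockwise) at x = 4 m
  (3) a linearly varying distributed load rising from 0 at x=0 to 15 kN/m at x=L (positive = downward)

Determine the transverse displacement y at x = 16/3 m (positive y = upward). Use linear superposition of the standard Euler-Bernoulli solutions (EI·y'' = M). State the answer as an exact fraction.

Load 1 — uniform load w=7 kN/m over full span:
  y_1 = -wx(L³-2Lx²+x³)/(24EI) = -7·(16/3)·(8³-2·8·(16/3)²+(16/3)³)/(24·20000) = -2464/151875 m
Load 2 — applied couple M₀=19 kN·m at a=4 m (b=L-a=4):
  y_2 = (M₀x³/(6L)-M₀(x-a)²/2+C₁x)/EI  [x>a] with C₁=M₀(3b²-L²)/(6L)=-19/3 = (19·(16/3)³/(6·8)-19·((16/3)-4)²/2+(-19/3)·(16/3))/20000 = 19/40500 m
Load 3 — triangular load w₀=15 kN/m (0→w₀ over full span):
  y_3 = -w₀x(7L⁴-10L²x²+3x⁴)/(360LEI) = -15·(16/3)·(7·8⁴-10·8²·(16/3)²+3·(16/3)⁴)/(360·8·20000) = -544/30375 m
Superposition: y = Σ y_i = -6817/202500 m ≈ -0.033664 m

y(16/3) = -6817/202500 m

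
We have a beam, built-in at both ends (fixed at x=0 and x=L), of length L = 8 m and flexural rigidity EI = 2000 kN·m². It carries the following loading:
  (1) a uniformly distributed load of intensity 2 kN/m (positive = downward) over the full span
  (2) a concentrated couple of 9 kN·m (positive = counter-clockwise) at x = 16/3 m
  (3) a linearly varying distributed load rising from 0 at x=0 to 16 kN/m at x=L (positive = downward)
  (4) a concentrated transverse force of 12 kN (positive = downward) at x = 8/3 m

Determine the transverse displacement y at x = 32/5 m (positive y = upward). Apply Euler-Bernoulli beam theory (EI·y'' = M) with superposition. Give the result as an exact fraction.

y(32/5) = -1473592/52734375 m

Load 1 — uniform load w=2 kN/m over full span:
  y_1 = -wx²(L-x)²/(24EI) = -2·(32/5)²·(8-(32/5))²/(24·2000) = -1024/234375 m
Load 2 — applied couple M₀=9 kN·m at a=16/3 m (b=L-a=8/3):
  y_2 = (R_Ax³/6 - M_Ax²/2 - M₀(x-a)²/2)/EI  [x>a] with R_A=3/2, M_A=3 = ((3/2)·(32/5)³/6 - 3·(32/5)²/2 - 9·((32/5)-(16/3))²/2)/2000 = -8/15625 m
Load 3 — triangular load w₀=16 kN/m (0→w₀ over full span):
  y_3 = -w₀x²(L-x)²(x+2L)/(120LEI) = -16·(32/5)²·(8-(32/5))²·((32/5)+2·8)/(120·8·2000) = -114688/5859375 m
Load 4 — point force P=12 kN at a=8/3 m (b=L-a=16/3):
  y_4 = -Pa²(L-x)²(3bL-(3b+a)(L-x))/(6L³EI)  [x>a] = -12·(8/3)²·(8-(32/5))²·(3·(16/3)·8-(3·(16/3)+(8/3))·(8-(32/5)))/(6·8³·2000) = -1472/421875 m
Superposition: y = Σ y_i = -1473592/52734375 m ≈ -0.027944 m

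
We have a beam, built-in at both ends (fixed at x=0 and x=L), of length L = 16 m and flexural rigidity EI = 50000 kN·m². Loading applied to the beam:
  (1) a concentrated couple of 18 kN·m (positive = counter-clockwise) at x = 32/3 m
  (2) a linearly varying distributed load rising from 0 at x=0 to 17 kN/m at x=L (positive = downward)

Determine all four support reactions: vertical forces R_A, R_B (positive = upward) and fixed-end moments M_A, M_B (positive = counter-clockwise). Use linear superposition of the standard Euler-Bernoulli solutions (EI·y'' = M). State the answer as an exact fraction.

R_A = 423/10 kN, M_A = 2266/15 kN·m, R_B = 937/10 kN, M_B = -1088/5 kN·m

Load 1 — applied couple M₀=18 kN·m at a=32/3 m (b=L-a=16/3):
  R_A = 6M₀ab/L³ = 6·18·(32/3)·(16/3)/16³ = 3/2 kN
  M_A = M₀b(2a-b)/L² = 18·(16/3)·(2·(32/3)-(16/3))/16² = 6 kN·m
  R_B = -6M₀ab/L³ = -6·18·(32/3)·(16/3)/16³ = -3/2 kN
  M_B = M₀a(2b-a)/L² = 18·(32/3)·(2·(16/3)-(32/3))/16² = 0 kN·m
Load 2 — triangular load w₀=17 kN/m (0→w₀ over full span):
  R_A = 3w₀L/20 = 3·17·16/20 = 204/5 kN
  M_A = w₀L²/30 = 17·16²/30 = 2176/15 kN·m
  R_B = 7w₀L/20 = 7·17·16/20 = 476/5 kN
  M_B = -w₀L²/20 = -17·16²/20 = -1088/5 kN·m
Superposition: R_A = 423/10 kN, M_A = 2266/15 kN·m, R_B = 937/10 kN, M_B = -1088/5 kN·m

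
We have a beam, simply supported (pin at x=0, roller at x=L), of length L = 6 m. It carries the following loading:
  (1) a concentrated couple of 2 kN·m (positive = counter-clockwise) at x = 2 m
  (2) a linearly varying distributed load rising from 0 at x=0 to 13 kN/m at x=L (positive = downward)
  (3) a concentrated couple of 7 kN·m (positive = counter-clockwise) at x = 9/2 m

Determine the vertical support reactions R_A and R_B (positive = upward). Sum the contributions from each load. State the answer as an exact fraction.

Load 1 — applied couple M₀=2 kN·m at a=2 m (b=L-a=4):
  R_A = M₀/L = 2/6 = 1/3 kN
  R_B = -M₀/L = -2/6 = -1/3 kN
Load 2 — triangular load w₀=13 kN/m (0→w₀ over full span):
  R_A = w₀L/6 = 13·6/6 = 13 kN
  R_B = w₀L/3 = 13·6/3 = 26 kN
Load 3 — applied couple M₀=7 kN·m at a=9/2 m (b=L-a=3/2):
  R_A = M₀/L = 7/6 kN
  R_B = -M₀/L = -7/6 kN
Superposition: R_A = 29/2 kN, R_B = 49/2 kN

R_A = 29/2 kN, R_B = 49/2 kN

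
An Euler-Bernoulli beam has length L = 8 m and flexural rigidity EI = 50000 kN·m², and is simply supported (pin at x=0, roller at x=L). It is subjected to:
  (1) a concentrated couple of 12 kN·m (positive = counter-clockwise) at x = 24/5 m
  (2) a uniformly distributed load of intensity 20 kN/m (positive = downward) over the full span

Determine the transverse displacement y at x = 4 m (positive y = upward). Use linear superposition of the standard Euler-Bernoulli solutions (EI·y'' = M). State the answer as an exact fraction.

Load 1 — applied couple M₀=12 kN·m at a=24/5 m (b=L-a=16/5):
  y_1 = (M₀x³/(6L)+C₁x)/EI  [x≤a] with C₁=M₀(3b²-L²)/(6L)=-208/25 = (12·4³/(6·8)+(-208/25)·4)/50000 = -27/78125 m
Load 2 — uniform load w=20 kN/m over full span:
  y_2 = -wx(L³-2Lx²+x³)/(24EI) = -20·4·(8³-2·8·4²+4³)/(24·50000) = -8/375 m
Superposition: y = Σ y_i = -5081/234375 m ≈ -0.021679 m

y(4) = -5081/234375 m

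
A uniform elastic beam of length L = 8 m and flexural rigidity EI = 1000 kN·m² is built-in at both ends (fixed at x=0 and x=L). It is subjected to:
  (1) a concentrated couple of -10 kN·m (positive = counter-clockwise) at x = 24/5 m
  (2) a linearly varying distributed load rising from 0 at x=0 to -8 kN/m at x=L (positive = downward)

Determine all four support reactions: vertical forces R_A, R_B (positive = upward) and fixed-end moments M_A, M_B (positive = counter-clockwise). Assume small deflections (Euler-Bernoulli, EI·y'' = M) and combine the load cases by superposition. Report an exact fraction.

R_A = -57/5 kN, M_A = -304/15 kN·m, R_B = -103/5 kN, M_B = 122/5 kN·m

Load 1 — applied couple M₀=-10 kN·m at a=24/5 m (b=L-a=16/5):
  R_A = 6M₀ab/L³ = 6·(-10)·(24/5)·(16/5)/8³ = -9/5 kN
  M_A = M₀b(2a-b)/L² = (-10)·(16/5)·(2·(24/5)-(16/5))/8² = -16/5 kN·m
  R_B = -6M₀ab/L³ = -6·(-10)·(24/5)·(16/5)/8³ = 9/5 kN
  M_B = M₀a(2b-a)/L² = (-10)·(24/5)·(2·(16/5)-(24/5))/8² = -6/5 kN·m
Load 2 — triangular load w₀=-8 kN/m (0→w₀ over full span):
  R_A = 3w₀L/20 = 3·(-8)·8/20 = -48/5 kN
  M_A = w₀L²/30 = (-8)·8²/30 = -256/15 kN·m
  R_B = 7w₀L/20 = 7·(-8)·8/20 = -112/5 kN
  M_B = -w₀L²/20 = -(-8)·8²/20 = 128/5 kN·m
Superposition: R_A = -57/5 kN, M_A = -304/15 kN·m, R_B = -103/5 kN, M_B = 122/5 kN·m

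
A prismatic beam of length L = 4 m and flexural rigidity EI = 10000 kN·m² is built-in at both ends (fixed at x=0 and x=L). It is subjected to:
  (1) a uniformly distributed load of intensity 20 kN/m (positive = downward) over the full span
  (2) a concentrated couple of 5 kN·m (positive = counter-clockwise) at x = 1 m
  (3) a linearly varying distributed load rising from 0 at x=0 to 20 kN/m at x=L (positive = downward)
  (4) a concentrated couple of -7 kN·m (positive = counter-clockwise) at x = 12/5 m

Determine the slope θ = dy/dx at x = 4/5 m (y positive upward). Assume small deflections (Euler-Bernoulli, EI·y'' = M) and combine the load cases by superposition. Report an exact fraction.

Load 1 — uniform load w=20 kN/m over full span:
  θ_1 = -wx(L-x)(L-2x)/(12EI) = -20·(4/5)·(4-(4/5))·(4-2·(4/5))/(12·10000) = -16/15625 rad
Load 2 — applied couple M₀=5 kN·m at a=1 m (b=L-a=3):
  θ_2 = (R_Ax²/2 - M_Ax)/EI  [x≤a] with R_A=45/32, M_A=-15/16 = ((45/32)·(4/5)²/2 - (-15/16)·(4/5))/10000 = 3/25000 rad
Load 3 — triangular load w₀=20 kN/m (0→w₀ over full span):
  θ_3 = -w₀(2x(L-x)(L-2x)(x+2L)+x²(L-x)²)/(120LEI) = -20·(2·(4/5)·(4-(4/5))·(4-2·(4/5))·((4/5)+2·4)+(4/5)²·(4-(4/5))²)/(120·4·10000) = -112/234375 rad
Load 4 — applied couple M₀=-7 kN·m at a=12/5 m (b=L-a=8/5):
  θ_4 = (R_Ax²/2 - M_Ax)/EI  [x≤a] with R_A=-63/25, M_A=-56/25 = ((-63/25)·(4/5)²/2 - (-56/25)·(4/5))/10000 = 77/781250 rad
Superposition: θ = Σ θ_i = -12031/9375000 rad ≈ -0.001283 rad

θ(4/5) = -12031/9375000 rad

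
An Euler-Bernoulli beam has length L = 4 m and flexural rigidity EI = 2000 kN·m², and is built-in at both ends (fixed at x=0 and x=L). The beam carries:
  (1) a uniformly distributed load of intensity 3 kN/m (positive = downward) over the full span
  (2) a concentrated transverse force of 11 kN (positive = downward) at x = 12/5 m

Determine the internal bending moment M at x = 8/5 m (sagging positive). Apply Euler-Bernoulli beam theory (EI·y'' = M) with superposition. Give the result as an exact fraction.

Load 1 — uniform load w=3 kN/m over full span:
  M_1 = wLx/2 - wL²/12 - wx²/2 = 3·4·(8/5)/2 - 3·4²/12 - 3·(8/5)²/2 = 44/25 kN·m
Load 2 — point force P=11 kN at a=12/5 m (b=L-a=8/5):
  M_2 = Pb²(3a+b)x/L³ - Pab²/L²  [x≤a] = 11·(8/5)²·(3·(12/5)+(8/5))·(8/5)/4³ - 11·(12/5)·(8/5)²/4² = 1232/625 kN·m
Superposition: M = Σ M_i = 2332/625 kN·m ≈ 3.731200 kN·m

M(8/5) = 2332/625 kN·m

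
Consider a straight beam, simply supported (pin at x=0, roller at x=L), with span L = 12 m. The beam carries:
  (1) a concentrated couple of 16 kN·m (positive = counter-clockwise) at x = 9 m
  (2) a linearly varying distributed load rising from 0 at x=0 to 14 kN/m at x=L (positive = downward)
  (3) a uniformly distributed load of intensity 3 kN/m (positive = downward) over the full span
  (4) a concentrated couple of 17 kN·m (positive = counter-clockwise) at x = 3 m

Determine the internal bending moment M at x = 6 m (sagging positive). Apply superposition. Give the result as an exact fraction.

M(6) = 359/2 kN·m

Load 1 — applied couple M₀=16 kN·m at a=9 m (b=L-a=3):
  M_1 = M₀x/L  [x≤a] = 16·6/12 = 8 kN·m
Load 2 — triangular load w₀=14 kN/m (0→w₀ over full span):
  M_2 = w₀Lx/6 - w₀x³/(6L) = 14·12·6/6 - 14·6³/(6·12) = 126 kN·m
Load 3 — uniform load w=3 kN/m over full span:
  M_3 = wx(L-x)/2 = 3·6·(12-6)/2 = 54 kN·m
Load 4 — applied couple M₀=17 kN·m at a=3 m (b=L-a=9):
  M_4 = M₀x/L - M₀  [x>a] = 17·6/12 - 17 = -17/2 kN·m
Superposition: M = Σ M_i = 359/2 kN·m ≈ 179.500000 kN·m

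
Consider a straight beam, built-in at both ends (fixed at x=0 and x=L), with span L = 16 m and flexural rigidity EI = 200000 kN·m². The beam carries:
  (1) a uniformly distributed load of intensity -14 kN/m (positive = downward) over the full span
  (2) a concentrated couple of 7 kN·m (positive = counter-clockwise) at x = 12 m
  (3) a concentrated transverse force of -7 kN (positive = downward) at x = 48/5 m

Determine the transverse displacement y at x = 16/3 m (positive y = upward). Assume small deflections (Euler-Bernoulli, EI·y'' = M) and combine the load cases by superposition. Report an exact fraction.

y(16/3) = 7441189/759375000 m

Load 1 — uniform load w=-14 kN/m over full span:
  y_1 = -wx²(L-x)²/(24EI) = -(-14)·(16/3)²·(16-(16/3))²/(24·200000) = 7168/759375 m
Load 2 — applied couple M₀=7 kN·m at a=12 m (b=L-a=4):
  y_2 = (R_Ax³/6 - M_Ax²/2)/EI  [x≤a] with R_A=63/128, M_A=35/16 = ((63/128)·(16/3)³/6 - (35/16)·(16/3)²/2)/200000 = -7/75000 m
Load 3 — point force P=-7 kN at a=48/5 m (b=L-a=32/5):
  y_3 = -Pb²x²(3aL-(3a+b)x)/(6L³EI)  [x≤a] = -(-7)·(32/5)²·(16/3)²·(3·(48/5)·16-(3·(48/5)+(32/5))·(16/3))/(6·16³·200000) = 14336/31640625 m
Superposition: y = Σ y_i = 7441189/759375000 m ≈ 0.009799 m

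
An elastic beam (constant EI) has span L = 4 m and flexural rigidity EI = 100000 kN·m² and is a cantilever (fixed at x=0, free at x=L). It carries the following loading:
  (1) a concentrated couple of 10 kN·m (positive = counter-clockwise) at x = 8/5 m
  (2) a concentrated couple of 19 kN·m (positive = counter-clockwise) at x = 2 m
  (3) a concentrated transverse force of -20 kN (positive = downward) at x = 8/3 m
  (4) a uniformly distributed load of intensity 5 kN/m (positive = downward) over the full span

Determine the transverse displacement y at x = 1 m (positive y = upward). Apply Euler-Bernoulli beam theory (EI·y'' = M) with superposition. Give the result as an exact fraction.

y(1) = 503/2400000 m

Load 1 — applied couple M₀=10 kN·m at a=8/5 m (b=L-a=12/5):
  y_1 = M₀x²/(2EI)  [x≤a] = 10·1²/(2·100000) = 1/20000 m
Load 2 — applied couple M₀=19 kN·m at a=2 m (b=L-a=2):
  y_2 = M₀x²/(2EI)  [x≤a] = 19·1²/(2·100000) = 19/200000 m
Load 3 — point force P=-20 kN at a=8/3 m (b=L-a=4/3):
  y_3 = -Px²(3a-x)/(6EI)  [x≤a] = -(-20)·1²·(3·(8/3)-1)/(6·100000) = 7/30000 m
Load 4 — uniform load w=5 kN/m over full span:
  y_4 = -wx²(x²-4Lx+6L²)/(24EI) = -5·1²·(1²-4·4·1+6·4²)/(24·100000) = -27/160000 m
Superposition: y = Σ y_i = 503/2400000 m ≈ 0.000210 m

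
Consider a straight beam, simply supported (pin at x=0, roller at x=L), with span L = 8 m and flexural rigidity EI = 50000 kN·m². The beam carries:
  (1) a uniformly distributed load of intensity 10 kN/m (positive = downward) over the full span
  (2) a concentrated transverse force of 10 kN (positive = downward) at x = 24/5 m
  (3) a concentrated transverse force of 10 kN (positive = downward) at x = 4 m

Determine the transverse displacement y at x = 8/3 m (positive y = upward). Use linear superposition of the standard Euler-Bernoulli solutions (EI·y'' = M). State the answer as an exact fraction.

Load 1 — uniform load w=10 kN/m over full span:
  y_1 = -wx(L³-2Lx²+x³)/(24EI) = -10·(8/3)·(8³-2·8·(8/3)²+(8/3)³)/(24·50000) = -1408/151875 m
Load 2 — point force P=10 kN at a=24/5 m (b=L-a=16/5):
  y_2 = -Pbx(L²-b²-x²)/(6LEI)  [x≤a] = -10·(16/5)·(8/3)·(8²-(16/5)²-(8/3)²)/(6·8·50000) = -10496/6328125 m
Load 3 — point force P=10 kN at a=4 m (b=L-a=4):
  y_3 = -Pbx(L²-b²-x²)/(6LEI)  [x≤a] = -10·4·(8/3)·(8²-4²-(8/3)²)/(6·8·50000) = -92/50625 m
Superposition: y = Σ y_i = -241988/18984375 m ≈ -0.012747 m

y(8/3) = -241988/18984375 m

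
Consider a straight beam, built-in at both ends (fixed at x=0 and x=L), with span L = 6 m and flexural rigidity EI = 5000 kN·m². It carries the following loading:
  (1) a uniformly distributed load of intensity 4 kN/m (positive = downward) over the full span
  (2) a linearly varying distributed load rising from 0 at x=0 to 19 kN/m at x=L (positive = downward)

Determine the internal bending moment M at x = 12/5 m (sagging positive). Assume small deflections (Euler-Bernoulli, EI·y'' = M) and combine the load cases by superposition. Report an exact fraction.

Load 1 — uniform load w=4 kN/m over full span:
  M_1 = wLx/2 - wL²/12 - wx²/2 = 4·6·(12/5)/2 - 4·6²/12 - 4·(12/5)²/2 = 132/25 kN·m
Load 2 — triangular load w₀=19 kN/m (0→w₀ over full span):
  M_2 = 3w₀Lx/20 - w₀L²/30 - w₀x³/(6L) = 3·19·6·(12/5)/20 - 19·6²/30 - 19·(12/5)³/(6·6) = 1368/125 kN·m
Superposition: M = Σ M_i = 2028/125 kN·m ≈ 16.224000 kN·m

M(12/5) = 2028/125 kN·m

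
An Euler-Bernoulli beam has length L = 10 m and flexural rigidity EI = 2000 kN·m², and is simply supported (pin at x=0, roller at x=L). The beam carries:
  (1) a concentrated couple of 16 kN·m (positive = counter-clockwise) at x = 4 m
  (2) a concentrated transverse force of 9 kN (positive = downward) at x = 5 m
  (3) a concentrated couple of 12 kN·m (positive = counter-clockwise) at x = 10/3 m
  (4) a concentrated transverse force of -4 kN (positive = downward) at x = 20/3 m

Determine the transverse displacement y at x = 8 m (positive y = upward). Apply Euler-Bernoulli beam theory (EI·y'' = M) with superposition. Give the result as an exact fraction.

y(8) = -1621/324000 m

Load 1 — applied couple M₀=16 kN·m at a=4 m (b=L-a=6):
  y_1 = (M₀x³/(6L)-M₀(x-a)²/2+C₁x)/EI  [x>a] with C₁=M₀(3b²-L²)/(6L)=32/15 = (16·8³/(6·10)-16·(8-4)²/2+(32/15)·8)/2000 = 8/625 m
Load 2 — point force P=9 kN at a=5 m (b=L-a=5):
  y_2 = -Pa(L-x)(2Lx-a²-x²)/(6LEI)  [x>a] = -9·5·(10-8)·(2·10·8-5²-8²)/(6·10·2000) = -213/4000 m
Load 3 — applied couple M₀=12 kN·m at a=10/3 m (b=L-a=20/3):
  y_3 = (M₀x³/(6L)-M₀(x-a)²/2+C₁x)/EI  [x>a] with C₁=M₀(3b²-L²)/(6L)=20/3 = (12·8³/(6·10)-12·(8-(10/3))²/2+(20/3)·8)/2000 = 47/3750 m
Load 4 — point force P=-4 kN at a=20/3 m (b=L-a=10/3):
  y_4 = -Pa(L-x)(2Lx-a²-x²)/(6LEI)  [x>a] = -(-4)·(20/3)·(10-8)·(2·10·8-(20/3)²-8²)/(6·10·2000) = 232/10125 m
Superposition: y = Σ y_i = -1621/324000 m ≈ -0.005003 m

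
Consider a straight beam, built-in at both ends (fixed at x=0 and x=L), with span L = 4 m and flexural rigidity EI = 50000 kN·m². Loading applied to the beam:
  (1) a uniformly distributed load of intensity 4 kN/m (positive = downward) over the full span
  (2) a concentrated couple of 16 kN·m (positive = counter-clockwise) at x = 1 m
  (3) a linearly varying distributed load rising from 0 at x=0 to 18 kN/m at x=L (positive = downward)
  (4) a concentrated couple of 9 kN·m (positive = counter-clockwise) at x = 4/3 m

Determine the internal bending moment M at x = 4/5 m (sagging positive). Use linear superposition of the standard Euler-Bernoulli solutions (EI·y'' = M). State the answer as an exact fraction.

Load 1 — uniform load w=4 kN/m over full span:
  M_1 = wLx/2 - wL²/12 - wx²/2 = 4·4·(4/5)/2 - 4·4²/12 - 4·(4/5)²/2 = -16/75 kN·m
Load 2 — applied couple M₀=16 kN·m at a=1 m (b=L-a=3):
  M_2 = R_Ax - M_A  [x≤a] with R_A=9/2, M_A=-3 = (9/2)·(4/5) - (-3) = 33/5 kN·m
Load 3 — triangular load w₀=18 kN/m (0→w₀ over full span):
  M_3 = 3w₀Lx/20 - w₀L²/30 - w₀x³/(6L) = 3·18·4·(4/5)/20 - 18·4²/30 - 18·(4/5)³/(6·4) = -168/125 kN·m
Load 4 — applied couple M₀=9 kN·m at a=4/3 m (b=L-a=8/3):
  M_4 = R_Ax - M_A  [x≤a] with R_A=3, M_A=0 = 3·(4/5) - 0 = 12/5 kN·m
Superposition: M = Σ M_i = 2791/375 kN·m ≈ 7.442667 kN·m

M(4/5) = 2791/375 kN·m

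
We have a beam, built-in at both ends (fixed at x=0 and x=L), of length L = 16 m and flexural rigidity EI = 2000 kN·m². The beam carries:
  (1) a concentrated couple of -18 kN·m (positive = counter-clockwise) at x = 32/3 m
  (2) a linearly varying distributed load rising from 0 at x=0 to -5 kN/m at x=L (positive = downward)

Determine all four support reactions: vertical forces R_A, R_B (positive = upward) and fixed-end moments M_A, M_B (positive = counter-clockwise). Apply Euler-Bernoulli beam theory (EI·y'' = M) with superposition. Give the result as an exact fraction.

R_A = -27/2 kN, M_A = -146/3 kN·m, R_B = -53/2 kN, M_B = 64 kN·m

Load 1 — applied couple M₀=-18 kN·m at a=32/3 m (b=L-a=16/3):
  R_A = 6M₀ab/L³ = 6·(-18)·(32/3)·(16/3)/16³ = -3/2 kN
  M_A = M₀b(2a-b)/L² = (-18)·(16/3)·(2·(32/3)-(16/3))/16² = -6 kN·m
  R_B = -6M₀ab/L³ = -6·(-18)·(32/3)·(16/3)/16³ = 3/2 kN
  M_B = M₀a(2b-a)/L² = (-18)·(32/3)·(2·(16/3)-(32/3))/16² = 0 kN·m
Load 2 — triangular load w₀=-5 kN/m (0→w₀ over full span):
  R_A = 3w₀L/20 = 3·(-5)·16/20 = -12 kN
  M_A = w₀L²/30 = (-5)·16²/30 = -128/3 kN·m
  R_B = 7w₀L/20 = 7·(-5)·16/20 = -28 kN
  M_B = -w₀L²/20 = -(-5)·16²/20 = 64 kN·m
Superposition: R_A = -27/2 kN, M_A = -146/3 kN·m, R_B = -53/2 kN, M_B = 64 kN·m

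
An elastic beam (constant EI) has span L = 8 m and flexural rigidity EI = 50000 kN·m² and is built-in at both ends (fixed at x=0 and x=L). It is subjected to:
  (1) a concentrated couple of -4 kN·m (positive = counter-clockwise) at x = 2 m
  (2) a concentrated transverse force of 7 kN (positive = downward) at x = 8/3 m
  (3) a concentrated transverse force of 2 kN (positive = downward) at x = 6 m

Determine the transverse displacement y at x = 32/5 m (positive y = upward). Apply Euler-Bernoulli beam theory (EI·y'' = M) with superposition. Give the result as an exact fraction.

y(32/5) = -4439/31640625 m

Load 1 — applied couple M₀=-4 kN·m at a=2 m (b=L-a=6):
  y_1 = (R_Ax³/6 - M_Ax²/2 - M₀(x-a)²/2)/EI  [x>a] with R_A=-9/16, M_A=3/4 = ((-9/16)·(32/5)³/6 - (3/4)·(32/5)²/2 - (-4)·((32/5)-2)²/2)/50000 = -19/781250 m
Load 2 — point force P=7 kN at a=8/3 m (b=L-a=16/3):
  y_2 = -Pa²(L-x)²(3bL-(3b+a)(L-x))/(6L³EI)  [x>a] = -7·(8/3)²·(8-(32/5))²·(3·(16/3)·8-(3·(16/3)+(8/3))·(8-(32/5)))/(6·8³·50000) = -2576/31640625 m
Load 3 — point force P=2 kN at a=6 m (b=L-a=2):
  y_3 = -Pa²(L-x)²(3bL-(3b+a)(L-x))/(6L³EI)  [x>a] = -2·6²·(8-(32/5))²·(3·2·8-(3·2+6)·(8-(32/5)))/(6·8³·50000) = -27/781250 m
Superposition: y = Σ y_i = -4439/31640625 m ≈ -0.000140 m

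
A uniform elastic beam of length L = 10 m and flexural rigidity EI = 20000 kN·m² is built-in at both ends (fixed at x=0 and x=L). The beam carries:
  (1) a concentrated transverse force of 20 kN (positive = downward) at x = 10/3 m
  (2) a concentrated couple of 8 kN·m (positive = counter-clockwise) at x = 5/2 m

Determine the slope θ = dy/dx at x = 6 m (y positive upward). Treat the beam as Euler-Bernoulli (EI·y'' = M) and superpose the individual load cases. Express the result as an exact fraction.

θ(6) = 337/450000 rad

Load 1 — point force P=20 kN at a=10/3 m (b=L-a=20/3):
  θ_1 = Pa²(L-x)(2bL-(3b+a)(L-x))/(2L³EI)  [x>a] = 20·(10/3)²·(10-6)·(2·(20/3)·10-(3·(20/3)+(10/3))·(10-6))/(2·10³·20000) = 1/1125 rad
Load 2 — applied couple M₀=8 kN·m at a=5/2 m (b=L-a=15/2):
  θ_2 = (R_Ax²/2 - M_Ax - M₀(x-a))/EI  [x>a] with R_A=9/10, M_A=-3/2 = ((9/10)·6²/2 - (-3/2)·6 - 8·(6-(5/2)))/20000 = -7/50000 rad
Superposition: θ = Σ θ_i = 337/450000 rad ≈ 0.000749 rad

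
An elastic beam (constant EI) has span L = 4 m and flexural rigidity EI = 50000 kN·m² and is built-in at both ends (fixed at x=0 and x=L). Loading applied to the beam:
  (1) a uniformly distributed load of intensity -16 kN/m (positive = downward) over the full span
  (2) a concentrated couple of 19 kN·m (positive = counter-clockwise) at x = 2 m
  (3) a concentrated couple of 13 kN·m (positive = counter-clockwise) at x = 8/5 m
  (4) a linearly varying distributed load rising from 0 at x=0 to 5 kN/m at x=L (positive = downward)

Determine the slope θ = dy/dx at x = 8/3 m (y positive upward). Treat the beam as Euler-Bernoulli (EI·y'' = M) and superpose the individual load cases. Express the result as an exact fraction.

θ(8/3) = -5153/37968750 rad

Load 1 — uniform load w=-16 kN/m over full span:
  θ_1 = -wx(L-x)(L-2x)/(12EI) = -(-16)·(8/3)·(4-(8/3))·(4-2·(8/3))/(12·50000) = -32/253125 rad
Load 2 — applied couple M₀=19 kN·m at a=2 m (b=L-a=2):
  θ_2 = (R_Ax²/2 - M_Ax - M₀(x-a))/EI  [x>a] with R_A=57/8, M_A=19/4 = ((57/8)·(8/3)²/2 - (19/4)·(8/3) - 19·((8/3)-2))/50000 = 0 rad
Load 3 — applied couple M₀=13 kN·m at a=8/5 m (b=L-a=12/5):
  θ_3 = (R_Ax²/2 - M_Ax - M₀(x-a))/EI  [x>a] with R_A=117/25, M_A=39/25 = ((117/25)·(8/3)²/2 - (39/25)·(8/3) - 13·((8/3)-(8/5)))/50000 = -13/468750 rad
Load 4 — triangular load w₀=5 kN/m (0→w₀ over full span):
  θ_4 = -w₀(2x(L-x)(L-2x)(x+2L)+x²(L-x)²)/(120LEI) = -5·(2·(8/3)·(4-(8/3))·(4-2·(8/3))·((8/3)+2·4)+(8/3)²·(4-(8/3))²)/(120·4·50000) = 14/759375 rad
Superposition: θ = Σ θ_i = -5153/37968750 rad ≈ -0.000136 rad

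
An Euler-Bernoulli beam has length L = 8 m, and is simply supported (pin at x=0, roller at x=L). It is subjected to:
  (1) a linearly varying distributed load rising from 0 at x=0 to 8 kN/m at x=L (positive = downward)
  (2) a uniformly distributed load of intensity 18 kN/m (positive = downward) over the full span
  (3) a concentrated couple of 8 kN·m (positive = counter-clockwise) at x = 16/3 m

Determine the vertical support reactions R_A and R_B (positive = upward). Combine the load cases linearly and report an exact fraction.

R_A = 251/3 kN, R_B = 277/3 kN

Load 1 — triangular load w₀=8 kN/m (0→w₀ over full span):
  R_A = w₀L/6 = 8·8/6 = 32/3 kN
  R_B = w₀L/3 = 8·8/3 = 64/3 kN
Load 2 — uniform load w=18 kN/m over full span:
  R_A = wL/2 = 18·8/2 = 72 kN
  R_B = wL/2 = 18·8/2 = 72 kN
Load 3 — applied couple M₀=8 kN·m at a=16/3 m (b=L-a=8/3):
  R_A = M₀/L = 8/8 = 1 kN
  R_B = -M₀/L = -8/8 = -1 kN
Superposition: R_A = 251/3 kN, R_B = 277/3 kN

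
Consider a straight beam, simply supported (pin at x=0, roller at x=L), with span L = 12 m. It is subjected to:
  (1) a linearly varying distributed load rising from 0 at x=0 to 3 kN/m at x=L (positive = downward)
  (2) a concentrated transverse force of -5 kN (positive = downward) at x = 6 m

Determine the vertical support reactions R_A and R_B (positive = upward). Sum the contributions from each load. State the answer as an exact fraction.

R_A = 7/2 kN, R_B = 19/2 kN

Load 1 — triangular load w₀=3 kN/m (0→w₀ over full span):
  R_A = w₀L/6 = 3·12/6 = 6 kN
  R_B = w₀L/3 = 3·12/3 = 12 kN
Load 2 — point force P=-5 kN at a=6 m (b=L-a=6):
  R_A = Pb/L = (-5)·6/12 = -5/2 kN
  R_B = Pa/L = (-5)·6/12 = -5/2 kN
Superposition: R_A = 7/2 kN, R_B = 19/2 kN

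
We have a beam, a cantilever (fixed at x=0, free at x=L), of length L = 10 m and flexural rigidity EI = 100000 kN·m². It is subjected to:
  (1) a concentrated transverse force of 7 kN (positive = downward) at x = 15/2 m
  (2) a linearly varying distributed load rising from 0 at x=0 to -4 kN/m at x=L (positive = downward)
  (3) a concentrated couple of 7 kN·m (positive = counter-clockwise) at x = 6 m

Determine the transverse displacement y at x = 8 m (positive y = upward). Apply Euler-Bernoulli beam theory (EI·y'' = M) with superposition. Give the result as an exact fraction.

Load 1 — point force P=7 kN at a=15/2 m (b=L-a=5/2):
  y_1 = -Pa²(3x-a)/(6EI)  [x>a] = -7·(15/2)²·(3·8-(15/2))/(6·100000) = -693/64000 m
Load 2 — triangular load w₀=-4 kN/m (0→w₀ over full span):
  y_2 = (w₀Lx³/12-w₀L²x²/6-w₀x⁵/(120L))/EI = ((-4)·10·8³/12-(-4)·10²·8²/6-(-4)·8⁵/(120·10))/100000 = 6256/234375 m
Load 3 — applied couple M₀=7 kN·m at a=6 m (b=L-a=4):
  y_3 = M₀a(2x-a)/(2EI)  [x>a] = 7·6·(2·8-6)/(2·100000) = 21/10000 m
Superposition: y = Σ y_i = 2155697/120000000 m ≈ 0.017964 m

y(8) = 2155697/120000000 m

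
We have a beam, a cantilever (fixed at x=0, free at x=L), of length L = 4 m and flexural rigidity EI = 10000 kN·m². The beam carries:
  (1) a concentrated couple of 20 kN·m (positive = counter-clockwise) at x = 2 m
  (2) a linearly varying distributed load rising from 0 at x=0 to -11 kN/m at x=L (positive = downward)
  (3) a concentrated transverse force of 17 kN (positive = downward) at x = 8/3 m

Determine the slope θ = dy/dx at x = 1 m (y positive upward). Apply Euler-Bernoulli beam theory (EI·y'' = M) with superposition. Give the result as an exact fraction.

Load 1 — applied couple M₀=20 kN·m at a=2 m (b=L-a=2):
  θ_1 = M₀x/EI  [x≤a] = 20·1/10000 = 1/500 rad
Load 2 — triangular load w₀=-11 kN/m (0→w₀ over full span):
  θ_2 = (w₀Lx²/4-w₀L²x/3-w₀x⁴/(24L))/EI = ((-11)·4·1²/4-(-11)·4²·1/3-(-11)·1⁴/(24·4))/10000 = 1529/320000 rad
Load 3 — point force P=17 kN at a=8/3 m (b=L-a=4/3):
  θ_3 = -Px(2a-x)/(2EI)  [x≤a] = -17·1·(2·(8/3)-1)/(2·10000) = -221/60000 rad
Superposition: θ = Σ θ_i = 2971/960000 rad ≈ 0.003095 rad

θ(1) = 2971/960000 rad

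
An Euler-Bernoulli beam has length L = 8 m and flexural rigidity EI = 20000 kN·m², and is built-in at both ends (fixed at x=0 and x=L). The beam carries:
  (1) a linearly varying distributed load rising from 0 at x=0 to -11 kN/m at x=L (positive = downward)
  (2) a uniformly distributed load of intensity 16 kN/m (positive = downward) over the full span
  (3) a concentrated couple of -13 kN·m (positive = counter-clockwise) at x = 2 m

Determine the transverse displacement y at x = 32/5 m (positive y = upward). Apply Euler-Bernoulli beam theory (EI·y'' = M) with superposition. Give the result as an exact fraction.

y(32/5) = -366747/156250000 m

Load 1 — triangular load w₀=-11 kN/m (0→w₀ over full span):
  y_1 = -w₀x²(L-x)²(x+2L)/(120LEI) = -(-11)·(32/5)²·(8-(32/5))²·((32/5)+2·8)/(120·8·20000) = 39424/29296875 m
Load 2 — uniform load w=16 kN/m over full span:
  y_2 = -wx²(L-x)²/(24EI) = -16·(32/5)²·(8-(32/5))²/(24·20000) = -4096/1171875 m
Load 3 — applied couple M₀=-13 kN·m at a=2 m (b=L-a=6):
  y_3 = (R_Ax³/6 - M_Ax²/2 - M₀(x-a)²/2)/EI  [x>a] with R_A=-117/64, M_A=39/16 = ((-117/64)·(32/5)³/6 - (39/16)·(32/5)²/2 - (-13)·((32/5)-2)²/2)/20000 = -247/1250000 m
Superposition: y = Σ y_i = -366747/156250000 m ≈ -0.002347 m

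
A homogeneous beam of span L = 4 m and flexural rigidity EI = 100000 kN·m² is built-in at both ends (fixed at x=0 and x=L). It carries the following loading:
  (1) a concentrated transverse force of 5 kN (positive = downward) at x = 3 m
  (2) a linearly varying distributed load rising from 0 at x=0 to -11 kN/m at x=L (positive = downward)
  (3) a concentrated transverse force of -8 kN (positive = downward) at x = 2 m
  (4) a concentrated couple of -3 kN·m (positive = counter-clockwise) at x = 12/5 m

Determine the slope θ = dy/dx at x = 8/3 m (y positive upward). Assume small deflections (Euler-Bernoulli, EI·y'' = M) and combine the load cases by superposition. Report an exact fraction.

θ(8/3) = -48697/1215000000 rad

Load 1 — point force P=5 kN at a=3 m (b=L-a=1):
  θ_1 = -Pb²x(2aL-(3a+b)x)/(2L³EI)  [x≤a] = -5·1²·(8/3)·(2·3·4-(3·3+1)·(8/3))/(2·4³·100000) = 1/360000 rad
Load 2 — triangular load w₀=-11 kN/m (0→w₀ over full span):
  θ_2 = -w₀(2x(L-x)(L-2x)(x+2L)+x²(L-x)²)/(120LEI) = -(-11)·(2·(8/3)·(4-(8/3))·(4-2·(8/3))·((8/3)+2·4)+(8/3)²·(4-(8/3))²)/(120·4·100000) = -77/3796875 rad
Load 3 — point force P=-8 kN at a=2 m (b=L-a=2):
  θ_3 = Pa²(L-x)(2bL-(3b+a)(L-x))/(2L³EI)  [x>a] = (-8)·2²·(4-(8/3))·(2·2·4-(3·2+2)·(4-(8/3)))/(2·4³·100000) = -1/56250 rad
Load 4 — applied couple M₀=-3 kN·m at a=12/5 m (b=L-a=8/5):
  θ_4 = (R_Ax²/2 - M_Ax - M₀(x-a))/EI  [x>a] with R_A=-27/25, M_A=-24/25 = ((-27/25)·(8/3)²/2 - (-24/25)·(8/3) - (-3)·((8/3)-(12/5)))/100000 = -3/625000 rad
Superposition: θ = Σ θ_i = -48697/1215000000 rad ≈ -0.000040 rad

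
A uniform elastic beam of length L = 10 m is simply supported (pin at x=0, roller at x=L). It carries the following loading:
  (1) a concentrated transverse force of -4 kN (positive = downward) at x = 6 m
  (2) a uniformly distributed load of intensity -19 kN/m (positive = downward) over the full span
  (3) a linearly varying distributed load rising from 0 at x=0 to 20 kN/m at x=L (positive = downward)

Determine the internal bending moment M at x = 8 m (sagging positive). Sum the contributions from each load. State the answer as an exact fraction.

M(8) = -304/5 kN·m

Load 1 — point force P=-4 kN at a=6 m (b=L-a=4):
  M_1 = Pa(L-x)/L  [x>a] = (-4)·6·(10-8)/10 = -24/5 kN·m
Load 2 — uniform load w=-19 kN/m over full span:
  M_2 = wx(L-x)/2 = (-19)·8·(10-8)/2 = -152 kN·m
Load 3 — triangular load w₀=20 kN/m (0→w₀ over full span):
  M_3 = w₀Lx/6 - w₀x³/(6L) = 20·10·8/6 - 20·8³/(6·10) = 96 kN·m
Superposition: M = Σ M_i = -304/5 kN·m ≈ -60.800000 kN·m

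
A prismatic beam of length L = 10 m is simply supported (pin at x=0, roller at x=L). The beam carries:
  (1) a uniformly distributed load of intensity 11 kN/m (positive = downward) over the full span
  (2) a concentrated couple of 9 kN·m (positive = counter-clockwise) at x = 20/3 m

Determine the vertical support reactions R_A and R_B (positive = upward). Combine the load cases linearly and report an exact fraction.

R_A = 559/10 kN, R_B = 541/10 kN

Load 1 — uniform load w=11 kN/m over full span:
  R_A = wL/2 = 11·10/2 = 55 kN
  R_B = wL/2 = 11·10/2 = 55 kN
Load 2 — applied couple M₀=9 kN·m at a=20/3 m (b=L-a=10/3):
  R_A = M₀/L = 9/10 kN
  R_B = -M₀/L = -9/10 kN
Superposition: R_A = 559/10 kN, R_B = 541/10 kN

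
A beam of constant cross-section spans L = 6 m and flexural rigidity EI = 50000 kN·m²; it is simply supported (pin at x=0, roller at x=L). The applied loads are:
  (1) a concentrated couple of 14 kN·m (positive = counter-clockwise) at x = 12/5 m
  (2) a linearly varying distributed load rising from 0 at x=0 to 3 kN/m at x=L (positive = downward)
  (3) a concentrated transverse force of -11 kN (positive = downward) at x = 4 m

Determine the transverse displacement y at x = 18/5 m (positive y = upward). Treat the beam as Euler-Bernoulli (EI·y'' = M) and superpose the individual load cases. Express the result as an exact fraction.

y(18/5) = 114971/195312500 m

Load 1 — applied couple M₀=14 kN·m at a=12/5 m (b=L-a=18/5):
  y_1 = (M₀x³/(6L)-M₀(x-a)²/2+C₁x)/EI  [x>a] with C₁=M₀(3b²-L²)/(6L)=28/25 = (14·(18/5)³/(6·6)-14·((18/5)-(12/5))²/2+(28/25)·(18/5))/50000 = 189/781250 m
Load 2 — triangular load w₀=3 kN/m (0→w₀ over full span):
  y_2 = -w₀x(7L⁴-10L²x²+3x⁴)/(360LEI) = -3·(18/5)·(7·6⁴-10·6²·(18/5)²+3·(18/5)⁴)/(360·6·50000) = -23976/48828125 m
Load 3 — point force P=-11 kN at a=4 m (b=L-a=2):
  y_3 = -Pbx(L²-b²-x²)/(6LEI)  [x≤a] = -(-11)·2·(18/5)·(6²-2²-(18/5)²)/(6·6·50000) = 1309/1562500 m
Superposition: y = Σ y_i = 114971/195312500 m ≈ 0.000589 m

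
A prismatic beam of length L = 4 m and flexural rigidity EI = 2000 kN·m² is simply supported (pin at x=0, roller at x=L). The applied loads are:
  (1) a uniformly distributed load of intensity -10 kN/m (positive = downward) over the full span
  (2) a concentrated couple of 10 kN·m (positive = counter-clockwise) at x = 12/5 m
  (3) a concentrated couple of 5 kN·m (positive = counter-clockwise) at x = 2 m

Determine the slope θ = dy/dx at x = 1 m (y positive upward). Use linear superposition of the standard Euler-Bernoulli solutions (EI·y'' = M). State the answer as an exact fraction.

Load 1 — uniform load w=-10 kN/m over full span:
  θ_1 = -w(L³-6Lx²+4x³)/(24EI) = -(-10)·(4³-6·4·1²+4·1³)/(24·2000) = 11/1200 rad
Load 2 — applied couple M₀=10 kN·m at a=12/5 m (b=L-a=8/5):
  θ_2 = (M₀x²/(2L)+C₁)/EI  [x≤a] with C₁=M₀(3b²-L²)/(6L)=-52/15 = (10·1²/(2·4)+(-52/15))/2000 = -133/120000 rad
Load 3 — applied couple M₀=5 kN·m at a=2 m (b=L-a=2):
  θ_3 = (M₀x²/(2L)+C₁)/EI  [x≤a] with C₁=M₀(3b²-L²)/(6L)=-5/6 = (5·1²/(2·4)+(-5/6))/2000 = -1/9600 rad
Superposition: θ = Σ θ_i = 1909/240000 rad ≈ 0.007954 rad

θ(1) = 1909/240000 rad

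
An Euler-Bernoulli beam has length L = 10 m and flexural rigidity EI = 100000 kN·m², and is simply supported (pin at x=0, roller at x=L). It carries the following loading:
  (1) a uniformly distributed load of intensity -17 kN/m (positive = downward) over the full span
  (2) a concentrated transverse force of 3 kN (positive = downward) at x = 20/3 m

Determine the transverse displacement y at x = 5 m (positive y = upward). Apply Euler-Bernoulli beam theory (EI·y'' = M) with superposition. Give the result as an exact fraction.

y(5) = 3733/172800 m

Load 1 — uniform load w=-17 kN/m over full span:
  y_1 = -wx(L³-2Lx²+x³)/(24EI) = -(-17)·5·(10³-2·10·5²+5³)/(24·100000) = 17/768 m
Load 2 — point force P=3 kN at a=20/3 m (b=L-a=10/3):
  y_2 = -Pbx(L²-b²-x²)/(6LEI)  [x≤a] = -3·(10/3)·5·(10²-(10/3)²-5²)/(6·10·100000) = -23/43200 m
Superposition: y = Σ y_i = 3733/172800 m ≈ 0.021603 m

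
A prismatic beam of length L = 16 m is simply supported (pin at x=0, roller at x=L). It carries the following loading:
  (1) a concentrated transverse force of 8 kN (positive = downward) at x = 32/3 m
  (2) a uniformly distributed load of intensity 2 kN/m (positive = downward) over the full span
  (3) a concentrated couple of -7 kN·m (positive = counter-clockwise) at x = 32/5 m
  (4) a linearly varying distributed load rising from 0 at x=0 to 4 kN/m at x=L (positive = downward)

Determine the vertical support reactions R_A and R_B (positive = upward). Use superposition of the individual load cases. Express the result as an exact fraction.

Load 1 — point force P=8 kN at a=32/3 m (b=L-a=16/3):
  R_A = Pb/L = 8·(16/3)/16 = 8/3 kN
  R_B = Pa/L = 8·(32/3)/16 = 16/3 kN
Load 2 — uniform load w=2 kN/m over full span:
  R_A = wL/2 = 2·16/2 = 16 kN
  R_B = wL/2 = 2·16/2 = 16 kN
Load 3 — applied couple M₀=-7 kN·m at a=32/5 m (b=L-a=48/5):
  R_A = M₀/L = (-7)/16 = -7/16 kN
  R_B = -M₀/L = -(-7)/16 = 7/16 kN
Load 4 — triangular load w₀=4 kN/m (0→w₀ over full span):
  R_A = w₀L/6 = 4·16/6 = 32/3 kN
  R_B = w₀L/3 = 4·16/3 = 64/3 kN
Superposition: R_A = 1387/48 kN, R_B = 2069/48 kN

R_A = 1387/48 kN, R_B = 2069/48 kN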